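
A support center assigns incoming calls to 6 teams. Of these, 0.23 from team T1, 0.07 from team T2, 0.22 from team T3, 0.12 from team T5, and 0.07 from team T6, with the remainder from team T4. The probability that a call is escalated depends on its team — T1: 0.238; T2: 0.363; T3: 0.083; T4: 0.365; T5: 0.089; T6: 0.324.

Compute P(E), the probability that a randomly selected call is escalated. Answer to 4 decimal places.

P(E) ≈ 0.2376

P(T4) = 1 − (0.23 + 0.07 + 0.22 + 0.12 + 0.07) = 0.29.
P(E) = P(E|T1)·P(T1) + P(E|T2)·P(T2) + P(E|T3)·P(T3) + P(E|T4)·P(T4) + P(E|T5)·P(T5) + P(E|T6)·P(T6)
      = 0.238·0.23 + 0.363·0.07 + 0.083·0.22 + 0.365·0.29 + 0.089·0.12 + 0.324·0.07
      = 0.05474 + 0.02541 + 0.01826 + 0.10585 + 0.01068 + 0.02268 = 0.23762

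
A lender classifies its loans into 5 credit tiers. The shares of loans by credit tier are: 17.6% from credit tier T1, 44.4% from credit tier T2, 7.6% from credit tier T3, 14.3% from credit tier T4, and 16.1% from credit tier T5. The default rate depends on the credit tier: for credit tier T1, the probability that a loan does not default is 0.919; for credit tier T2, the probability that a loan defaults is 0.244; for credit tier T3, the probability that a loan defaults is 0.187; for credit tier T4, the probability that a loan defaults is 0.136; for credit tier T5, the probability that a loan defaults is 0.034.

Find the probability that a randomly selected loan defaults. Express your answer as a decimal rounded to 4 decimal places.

0.1617

P(D|T1) = 1 − 0.919 = 0.081.
P(D) = P(D|T1)·P(T1) + P(D|T2)·P(T2) + P(D|T3)·P(T3) + P(D|T4)·P(T4) + P(D|T5)·P(T5)
      = 0.081·0.176 + 0.244·0.444 + 0.187·0.076 + 0.136·0.143 + 0.034·0.161
      = 0.014256 + 0.108336 + 0.014212 + 0.019448 + 0.005474 = 0.161726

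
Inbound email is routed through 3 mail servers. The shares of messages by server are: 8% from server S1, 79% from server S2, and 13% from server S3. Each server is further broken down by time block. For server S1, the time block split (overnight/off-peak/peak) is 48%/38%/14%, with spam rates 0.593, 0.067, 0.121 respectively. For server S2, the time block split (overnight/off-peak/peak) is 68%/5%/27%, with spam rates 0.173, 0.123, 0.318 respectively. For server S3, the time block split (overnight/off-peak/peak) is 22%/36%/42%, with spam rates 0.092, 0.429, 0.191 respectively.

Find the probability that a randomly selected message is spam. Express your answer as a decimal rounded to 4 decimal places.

P(S) ≈ 0.2249

P(S|S1) = 0.48·0.593 + 0.38·0.067 + 0.14·0.121 = 0.28464 + 0.02546 + 0.01694 = 0.32704
P(S|S2) = 0.68·0.173 + 0.05·0.123 + 0.27·0.318 = 0.11764 + 0.00615 + 0.08586 = 0.20965
P(S|S3) = 0.22·0.092 + 0.36·0.429 + 0.42·0.191 = 0.02024 + 0.15444 + 0.08022 = 0.2549
Then overall,
P(S) = 0.08·0.32704 + 0.79·0.20965 + 0.13·0.2549
      = 0.0261632 + 0.1656235 + 0.033137 = 0.2249237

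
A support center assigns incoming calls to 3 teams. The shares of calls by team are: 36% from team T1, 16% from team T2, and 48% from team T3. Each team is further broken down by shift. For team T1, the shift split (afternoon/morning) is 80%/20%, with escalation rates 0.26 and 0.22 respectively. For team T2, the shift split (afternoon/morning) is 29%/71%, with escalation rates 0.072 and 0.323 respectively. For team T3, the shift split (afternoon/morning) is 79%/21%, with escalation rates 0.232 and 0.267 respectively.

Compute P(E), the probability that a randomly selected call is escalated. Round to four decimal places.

P(E|T1) = 0.8·0.26 + 0.2·0.22 = 0.208 + 0.044 = 0.252
P(E|T2) = 0.29·0.072 + 0.71·0.323 = 0.02088 + 0.22933 = 0.25021
P(E|T3) = 0.79·0.232 + 0.21·0.267 = 0.18328 + 0.05607 = 0.23935
By total probability over the outer partition,
P(E) = 0.36·0.252 + 0.16·0.25021 + 0.48·0.23935
      = 0.09072 + 0.0400336 + 0.114888 = 0.2456416

P(E) ≈ 0.2456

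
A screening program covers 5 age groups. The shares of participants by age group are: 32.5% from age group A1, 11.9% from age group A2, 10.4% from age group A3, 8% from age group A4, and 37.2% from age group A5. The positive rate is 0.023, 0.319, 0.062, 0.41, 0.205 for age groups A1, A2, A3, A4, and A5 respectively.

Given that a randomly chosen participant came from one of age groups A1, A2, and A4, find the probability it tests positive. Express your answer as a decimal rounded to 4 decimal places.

0.1493

Let S = {A1, A2, A4}.
P(S) = 0.325 + 0.119 + 0.08 = 0.524.
P(T ∩ S) = 0.023·0.325 + 0.319·0.119 + 0.41·0.08 = 0.007475 + 0.037961 + 0.0328 = 0.078236.
P(T | S) = 0.078236 / 0.524 = 0.149305…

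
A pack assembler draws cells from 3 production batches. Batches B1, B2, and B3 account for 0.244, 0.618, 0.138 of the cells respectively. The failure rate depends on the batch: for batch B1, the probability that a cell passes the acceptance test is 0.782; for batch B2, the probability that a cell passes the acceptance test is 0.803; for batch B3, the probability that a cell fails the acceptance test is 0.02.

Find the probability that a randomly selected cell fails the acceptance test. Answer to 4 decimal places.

0.1777

P(F|B1) = 1 − 0.782 = 0.218.
P(F|B2) = 1 − 0.803 = 0.197.
P(F) = P(F|B1)·P(B1) + P(F|B2)·P(B2) + P(F|B3)·P(B3)
      = 0.218·0.244 + 0.197·0.618 + 0.02·0.138
      = 0.053192 + 0.121746 + 0.00276 = 0.177698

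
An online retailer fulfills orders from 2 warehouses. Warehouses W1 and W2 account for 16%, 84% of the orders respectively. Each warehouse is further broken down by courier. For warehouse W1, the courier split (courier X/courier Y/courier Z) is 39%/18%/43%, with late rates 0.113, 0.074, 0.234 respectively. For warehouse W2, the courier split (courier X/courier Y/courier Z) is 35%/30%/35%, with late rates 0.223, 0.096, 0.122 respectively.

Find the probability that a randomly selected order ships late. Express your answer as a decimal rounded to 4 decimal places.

0.1509

P(L|W1) = 0.39·0.113 + 0.18·0.074 + 0.43·0.234 = 0.04407 + 0.01332 + 0.10062 = 0.15801
P(L|W2) = 0.35·0.223 + 0.3·0.096 + 0.35·0.122 = 0.07805 + 0.0288 + 0.0427 = 0.14955
Then overall,
P(L) = 0.16·0.15801 + 0.84·0.14955
      = 0.0252816 + 0.125622 = 0.1509036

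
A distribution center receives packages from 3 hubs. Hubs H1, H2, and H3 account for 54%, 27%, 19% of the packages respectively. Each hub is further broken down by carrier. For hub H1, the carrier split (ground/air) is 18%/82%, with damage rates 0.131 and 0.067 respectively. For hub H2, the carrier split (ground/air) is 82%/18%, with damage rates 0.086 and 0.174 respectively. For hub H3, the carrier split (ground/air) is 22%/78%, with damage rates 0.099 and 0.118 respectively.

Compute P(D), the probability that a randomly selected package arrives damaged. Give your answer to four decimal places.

0.0915

P(D|H1) = 0.18·0.131 + 0.82·0.067 = 0.02358 + 0.05494 = 0.07852
P(D|H2) = 0.82·0.086 + 0.18·0.174 = 0.07052 + 0.03132 = 0.10184
P(D|H3) = 0.22·0.099 + 0.78·0.118 = 0.02178 + 0.09204 = 0.11382
Then overall,
P(D) = 0.54·0.07852 + 0.27·0.10184 + 0.19·0.11382
      = 0.0424008 + 0.0274968 + 0.0216258 = 0.0915234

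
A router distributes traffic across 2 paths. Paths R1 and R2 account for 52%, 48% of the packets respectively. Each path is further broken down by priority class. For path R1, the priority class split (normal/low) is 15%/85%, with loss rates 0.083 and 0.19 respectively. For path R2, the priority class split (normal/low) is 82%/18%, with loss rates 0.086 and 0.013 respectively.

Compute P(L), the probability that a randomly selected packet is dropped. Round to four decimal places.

P(L) ≈ 0.1254

P(L|R1) = 0.15·0.083 + 0.85·0.19 = 0.01245 + 0.1615 = 0.17395
P(L|R2) = 0.82·0.086 + 0.18·0.013 = 0.07052 + 0.00234 = 0.07286
By total probability over the outer partition,
P(L) = 0.52·0.17395 + 0.48·0.07286
      = 0.090454 + 0.0349728 = 0.1254268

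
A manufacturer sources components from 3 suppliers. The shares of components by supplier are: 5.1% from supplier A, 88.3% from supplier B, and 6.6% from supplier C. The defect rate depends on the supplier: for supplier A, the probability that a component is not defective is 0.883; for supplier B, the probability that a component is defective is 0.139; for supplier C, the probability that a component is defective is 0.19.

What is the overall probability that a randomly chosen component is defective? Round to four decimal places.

P(D|A) = 1 − 0.883 = 0.117.
P(D) = P(D|A)·P(A) + P(D|B)·P(B) + P(D|C)·P(C)
      = 0.117·0.051 + 0.139·0.883 + 0.19·0.066
      = 0.005967 + 0.122737 + 0.01254 = 0.141244

P(D) ≈ 0.1412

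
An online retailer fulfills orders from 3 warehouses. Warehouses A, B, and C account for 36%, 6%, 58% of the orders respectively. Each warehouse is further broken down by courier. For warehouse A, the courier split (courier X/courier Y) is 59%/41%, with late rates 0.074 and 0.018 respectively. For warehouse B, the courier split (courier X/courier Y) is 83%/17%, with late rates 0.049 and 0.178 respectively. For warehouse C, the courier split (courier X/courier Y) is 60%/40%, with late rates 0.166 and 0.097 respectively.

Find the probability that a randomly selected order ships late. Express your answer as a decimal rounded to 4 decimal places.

P(L|A) = 0.59·0.074 + 0.41·0.018 = 0.04366 + 0.00738 = 0.05104
P(L|B) = 0.83·0.049 + 0.17·0.178 = 0.04067 + 0.03026 = 0.07093
P(L|C) = 0.6·0.166 + 0.4·0.097 = 0.0996 + 0.0388 = 0.1384
Then overall,
P(L) = 0.36·0.05104 + 0.06·0.07093 + 0.58·0.1384
      = 0.0183744 + 0.0042558 + 0.080272 = 0.1029022

P(L) ≈ 0.1029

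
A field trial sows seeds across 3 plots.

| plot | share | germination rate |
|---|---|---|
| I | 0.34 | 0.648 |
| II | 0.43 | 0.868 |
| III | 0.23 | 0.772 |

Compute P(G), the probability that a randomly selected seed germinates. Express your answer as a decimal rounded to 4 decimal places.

P(G) = P(G|I)·P(I) + P(G|II)·P(II) + P(G|III)·P(III)
      = 0.648·0.34 + 0.868·0.43 + 0.772·0.23
      = 0.22032 + 0.37324 + 0.17756 = 0.77112

P(G) ≈ 0.7711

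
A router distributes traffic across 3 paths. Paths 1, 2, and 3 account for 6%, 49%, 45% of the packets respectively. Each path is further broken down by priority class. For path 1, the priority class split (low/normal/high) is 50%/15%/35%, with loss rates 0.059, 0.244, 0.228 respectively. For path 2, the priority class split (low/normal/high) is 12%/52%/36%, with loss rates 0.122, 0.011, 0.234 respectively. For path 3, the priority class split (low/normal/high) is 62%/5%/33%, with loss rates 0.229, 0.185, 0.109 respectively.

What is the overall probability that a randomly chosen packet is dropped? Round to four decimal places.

0.1442

P(L|1) = 0.5·0.059 + 0.15·0.244 + 0.35·0.228 = 0.0295 + 0.0366 + 0.0798 = 0.1459
P(L|2) = 0.12·0.122 + 0.52·0.011 + 0.36·0.234 = 0.01464 + 0.00572 + 0.08424 = 0.1046
P(L|3) = 0.62·0.229 + 0.05·0.185 + 0.33·0.109 = 0.14198 + 0.00925 + 0.03597 = 0.1872
Then overall,
P(L) = 0.06·0.1459 + 0.49·0.1046 + 0.45·0.1872
      = 0.008754 + 0.051254 + 0.08424 = 0.144248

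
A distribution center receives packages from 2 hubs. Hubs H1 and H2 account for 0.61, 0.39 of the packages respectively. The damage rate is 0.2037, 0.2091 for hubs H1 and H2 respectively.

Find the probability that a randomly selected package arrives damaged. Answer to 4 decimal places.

0.2058

Summing over the partition,
P(D) = P(D|H1)·P(H1) + P(D|H2)·P(H2)
      = 0.2037·0.61 + 0.2091·0.39
      = 0.124257 + 0.081549 = 0.205806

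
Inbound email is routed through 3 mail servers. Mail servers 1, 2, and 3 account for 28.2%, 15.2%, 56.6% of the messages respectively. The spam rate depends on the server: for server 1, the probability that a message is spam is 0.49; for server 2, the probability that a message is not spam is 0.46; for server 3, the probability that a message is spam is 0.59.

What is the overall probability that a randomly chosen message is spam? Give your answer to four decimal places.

P(S|2) = 1 − 0.46 = 0.54.
By the law of total probability,
P(S) = P(S|1)·P(1) + P(S|2)·P(2) + P(S|3)·P(3)
      = 0.49·0.282 + 0.54·0.152 + 0.59·0.566
      = 0.13818 + 0.08208 + 0.33394 = 0.5542

P(S) ≈ 0.5542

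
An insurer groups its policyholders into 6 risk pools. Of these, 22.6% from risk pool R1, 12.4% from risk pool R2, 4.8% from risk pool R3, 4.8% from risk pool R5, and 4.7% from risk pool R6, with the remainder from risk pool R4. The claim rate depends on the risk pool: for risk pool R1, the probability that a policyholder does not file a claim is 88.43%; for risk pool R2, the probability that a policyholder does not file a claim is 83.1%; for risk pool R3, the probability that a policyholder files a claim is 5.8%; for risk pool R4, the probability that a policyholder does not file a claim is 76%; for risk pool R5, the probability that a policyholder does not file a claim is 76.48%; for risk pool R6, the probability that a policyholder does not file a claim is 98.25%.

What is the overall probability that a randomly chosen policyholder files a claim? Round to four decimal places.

0.1837

P(R4) = 1 − (0.226 + 0.124 + 0.048 + 0.048 + 0.047) = 0.507.
P(C|R1) = 1 − 0.8843 = 0.1157.
P(C|R2) = 1 − 0.831 = 0.169.
P(C|R4) = 1 − 0.76 = 0.24.
P(C|R5) = 1 − 0.7648 = 0.2352.
P(C|R6) = 1 − 0.9825 = 0.0175.
Using total probability over the partition,
P(C) = P(C|R1)·P(R1) + P(C|R2)·P(R2) + P(C|R3)·P(R3) + P(C|R4)·P(R4) + P(C|R5)·P(R5) + P(C|R6)·P(R6)
      = 0.1157·0.226 + 0.169·0.124 + 0.058·0.048 + 0.24·0.507 + 0.2352·0.048 + 0.0175·0.047
      = 0.0261482 + 0.020956 + 0.002784 + 0.12168 + 0.0112896 + 0.0008225 = 0.1836803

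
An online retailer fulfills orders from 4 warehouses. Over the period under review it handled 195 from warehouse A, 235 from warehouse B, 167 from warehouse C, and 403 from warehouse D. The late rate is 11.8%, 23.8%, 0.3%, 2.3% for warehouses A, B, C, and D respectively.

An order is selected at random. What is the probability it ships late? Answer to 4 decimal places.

0.0887

Total: 195 + 235 + 167 + 403 = 1000.
P(A) = 195/1000 = 0.195. P(B) = 235/1000 = 0.235. P(C) = 167/1000 = 0.167. P(D) = 403/1000 = 0.403.
By the law of total probability,
P(L) = P(L|A)·P(A) + P(L|B)·P(B) + P(L|C)·P(C) + P(L|D)·P(D)
      = 0.118·0.195 + 0.238·0.235 + 0.003·0.167 + 0.023·0.403
      = 0.02301 + 0.05593 + 0.000501 + 0.009269 = 0.08871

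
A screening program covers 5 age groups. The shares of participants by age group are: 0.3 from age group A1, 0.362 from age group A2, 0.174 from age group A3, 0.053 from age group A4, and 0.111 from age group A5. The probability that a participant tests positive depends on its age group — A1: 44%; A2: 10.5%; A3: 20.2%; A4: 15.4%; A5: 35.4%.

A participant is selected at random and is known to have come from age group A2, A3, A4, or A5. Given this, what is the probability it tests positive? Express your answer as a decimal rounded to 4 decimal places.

Let S = {A2, A3, A4, A5}.
P(S) = 0.362 + 0.174 + 0.053 + 0.111 = 0.7.
P(T ∩ S) = 0.105·0.362 + 0.202·0.174 + 0.154·0.053 + 0.354·0.111 = 0.03801 + 0.035148 + 0.008162 + 0.039294 = 0.120614.
P(T | S) = 0.120614 / 0.7 = 0.172306…

P(T|S) ≈ 0.1723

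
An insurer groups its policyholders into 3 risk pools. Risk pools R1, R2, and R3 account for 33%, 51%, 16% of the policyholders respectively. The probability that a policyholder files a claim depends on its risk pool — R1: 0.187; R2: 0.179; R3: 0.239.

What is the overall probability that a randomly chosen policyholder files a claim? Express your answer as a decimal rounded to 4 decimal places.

0.1912

Summing over the partition,
P(C) = P(C|R1)·P(R1) + P(C|R2)·P(R2) + P(C|R3)·P(R3)
      = 0.187·0.33 + 0.179·0.51 + 0.239·0.16
      = 0.06171 + 0.09129 + 0.03824 = 0.19124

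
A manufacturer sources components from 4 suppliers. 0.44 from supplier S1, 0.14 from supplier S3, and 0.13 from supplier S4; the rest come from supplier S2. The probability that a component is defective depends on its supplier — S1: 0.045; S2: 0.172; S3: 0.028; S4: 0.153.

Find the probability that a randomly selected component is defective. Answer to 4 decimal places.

P(S2) = 1 − (0.44 + 0.14 + 0.13) = 0.29.
P(D) = P(D|S1)·P(S1) + P(D|S2)·P(S2) + P(D|S3)·P(S3) + P(D|S4)·P(S4)
      = 0.045·0.44 + 0.172·0.29 + 0.028·0.14 + 0.153·0.13
      = 0.0198 + 0.04988 + 0.00392 + 0.01989 = 0.09349

P(D) ≈ 0.0935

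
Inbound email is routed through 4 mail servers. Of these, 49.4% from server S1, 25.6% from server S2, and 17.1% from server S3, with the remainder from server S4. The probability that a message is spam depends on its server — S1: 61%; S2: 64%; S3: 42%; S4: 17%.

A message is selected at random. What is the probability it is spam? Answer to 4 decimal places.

0.5504

P(S4) = 1 − (0.494 + 0.256 + 0.171) = 0.079.
Using total probability over the partition,
P(S) = P(S|S1)·P(S1) + P(S|S2)·P(S2) + P(S|S3)·P(S3) + P(S|S4)·P(S4)
      = 0.61·0.494 + 0.64·0.256 + 0.42·0.171 + 0.17·0.079
      = 0.30134 + 0.16384 + 0.07182 + 0.01343 = 0.55043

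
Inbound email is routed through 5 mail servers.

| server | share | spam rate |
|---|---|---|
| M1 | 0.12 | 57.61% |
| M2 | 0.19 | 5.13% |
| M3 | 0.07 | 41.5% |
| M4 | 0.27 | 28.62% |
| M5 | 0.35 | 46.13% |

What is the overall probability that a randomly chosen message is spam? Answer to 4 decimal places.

P(S) ≈ 0.3467

P(S) = P(S|M1)·P(M1) + P(S|M2)·P(M2) + P(S|M3)·P(M3) + P(S|M4)·P(M4) + P(S|M5)·P(M5)
      = 0.5761·0.12 + 0.0513·0.19 + 0.415·0.07 + 0.2862·0.27 + 0.4613·0.35
      = 0.069132 + 0.009747 + 0.02905 + 0.077274 + 0.161455 = 0.346658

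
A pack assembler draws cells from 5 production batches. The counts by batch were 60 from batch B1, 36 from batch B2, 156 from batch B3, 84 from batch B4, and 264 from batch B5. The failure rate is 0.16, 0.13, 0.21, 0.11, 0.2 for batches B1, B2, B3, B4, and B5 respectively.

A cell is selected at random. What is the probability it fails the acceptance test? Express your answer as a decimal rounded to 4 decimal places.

Total: 60 + 36 + 156 + 84 + 264 = 600.
P(B1) = 60/600 = 0.1. P(B2) = 36/600 = 0.06. P(B3) = 156/600 = 0.26. P(B4) = 84/600 = 0.14. P(B5) = 264/600 = 0.44.
P(F) = P(F|B1)·P(B1) + P(F|B2)·P(B2) + P(F|B3)·P(B3) + P(F|B4)·P(B4) + P(F|B5)·P(B5)
      = 0.16·0.1 + 0.13·0.06 + 0.21·0.26 + 0.11·0.14 + 0.2·0.44
      = 0.016 + 0.0078 + 0.0546 + 0.0154 + 0.088 = 0.1818

0.1818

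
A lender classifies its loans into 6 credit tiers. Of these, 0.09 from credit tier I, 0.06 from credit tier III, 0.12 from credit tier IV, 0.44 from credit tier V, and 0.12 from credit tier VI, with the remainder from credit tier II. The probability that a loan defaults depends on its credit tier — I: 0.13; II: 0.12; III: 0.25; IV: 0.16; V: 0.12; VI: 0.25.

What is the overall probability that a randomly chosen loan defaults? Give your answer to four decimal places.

P(II) = 1 − (0.09 + 0.06 + 0.12 + 0.44 + 0.12) = 0.17.
P(D) = P(D|I)·P(I) + P(D|II)·P(II) + P(D|III)·P(III) + P(D|IV)·P(IV) + P(D|V)·P(V) + P(D|VI)·P(VI)
      = 0.13·0.09 + 0.12·0.17 + 0.25·0.06 + 0.16·0.12 + 0.12·0.44 + 0.25·0.12
      = 0.0117 + 0.0204 + 0.015 + 0.0192 + 0.0528 + 0.03 = 0.1491

0.1491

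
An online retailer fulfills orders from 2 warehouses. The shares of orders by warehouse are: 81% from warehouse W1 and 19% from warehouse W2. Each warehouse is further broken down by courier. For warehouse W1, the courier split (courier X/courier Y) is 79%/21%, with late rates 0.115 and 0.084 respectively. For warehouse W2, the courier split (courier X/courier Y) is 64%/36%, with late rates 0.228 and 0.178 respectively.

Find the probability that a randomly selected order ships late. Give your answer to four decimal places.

P(L) ≈ 0.1278

P(L|W1) = 0.79·0.115 + 0.21·0.084 = 0.09085 + 0.01764 = 0.10849
P(L|W2) = 0.64·0.228 + 0.36·0.178 = 0.14592 + 0.06408 = 0.21
Then overall,
P(L) = 0.81·0.10849 + 0.19·0.21
      = 0.0878769 + 0.0399 = 0.1277769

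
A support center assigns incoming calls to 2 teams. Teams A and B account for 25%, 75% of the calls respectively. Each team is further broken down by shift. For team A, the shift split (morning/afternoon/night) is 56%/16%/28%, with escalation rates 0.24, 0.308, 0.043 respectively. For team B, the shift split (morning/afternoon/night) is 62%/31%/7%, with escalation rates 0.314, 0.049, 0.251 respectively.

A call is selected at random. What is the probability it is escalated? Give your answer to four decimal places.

P(E|A) = 0.56·0.24 + 0.16·0.308 + 0.28·0.043 = 0.1344 + 0.04928 + 0.01204 = 0.19572
P(E|B) = 0.62·0.314 + 0.31·0.049 + 0.07·0.251 = 0.19468 + 0.01519 + 0.01757 = 0.22744
Then overall,
P(E) = 0.25·0.19572 + 0.75·0.22744
      = 0.04893 + 0.17058 = 0.21951

P(E) ≈ 0.2195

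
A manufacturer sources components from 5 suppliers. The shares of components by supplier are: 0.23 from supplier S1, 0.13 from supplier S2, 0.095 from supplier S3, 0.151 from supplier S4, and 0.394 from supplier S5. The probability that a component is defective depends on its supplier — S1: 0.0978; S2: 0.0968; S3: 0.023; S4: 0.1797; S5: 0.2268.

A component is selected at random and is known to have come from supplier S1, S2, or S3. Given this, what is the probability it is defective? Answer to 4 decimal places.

Let S = {S1, S2, S3}.
P(S) = 0.23 + 0.13 + 0.095 = 0.455.
P(D ∩ S) = 0.0978·0.23 + 0.0968·0.13 + 0.023·0.095 = 0.022494 + 0.012584 + 0.002185 = 0.037263.
P(D | S) = 0.037263 / 0.455 = 0.081897…

P(D|S) ≈ 0.0819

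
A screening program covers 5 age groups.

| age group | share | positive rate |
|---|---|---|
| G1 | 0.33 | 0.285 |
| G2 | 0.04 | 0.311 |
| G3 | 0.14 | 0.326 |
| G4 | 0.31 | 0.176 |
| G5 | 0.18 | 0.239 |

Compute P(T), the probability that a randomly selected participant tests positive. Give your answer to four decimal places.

P(T) ≈ 0.2497

By the law of total probability,
P(T) = P(T|G1)·P(G1) + P(T|G2)·P(G2) + P(T|G3)·P(G3) + P(T|G4)·P(G4) + P(T|G5)·P(G5)
      = 0.285·0.33 + 0.311·0.04 + 0.326·0.14 + 0.176·0.31 + 0.239·0.18
      = 0.09405 + 0.01244 + 0.04564 + 0.05456 + 0.04302 = 0.24971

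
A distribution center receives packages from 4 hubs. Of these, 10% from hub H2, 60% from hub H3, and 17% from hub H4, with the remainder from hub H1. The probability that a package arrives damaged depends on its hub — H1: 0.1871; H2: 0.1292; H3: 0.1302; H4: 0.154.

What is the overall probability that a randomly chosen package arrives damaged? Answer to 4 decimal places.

P(H1) = 1 − (0.1 + 0.6 + 0.17) = 0.13.
Summing over the partition,
P(D) = P(D|H1)·P(H1) + P(D|H2)·P(H2) + P(D|H3)·P(H3) + P(D|H4)·P(H4)
      = 0.1871·0.13 + 0.1292·0.1 + 0.1302·0.6 + 0.154·0.17
      = 0.024323 + 0.01292 + 0.07812 + 0.02618 = 0.141543

P(D) ≈ 0.1415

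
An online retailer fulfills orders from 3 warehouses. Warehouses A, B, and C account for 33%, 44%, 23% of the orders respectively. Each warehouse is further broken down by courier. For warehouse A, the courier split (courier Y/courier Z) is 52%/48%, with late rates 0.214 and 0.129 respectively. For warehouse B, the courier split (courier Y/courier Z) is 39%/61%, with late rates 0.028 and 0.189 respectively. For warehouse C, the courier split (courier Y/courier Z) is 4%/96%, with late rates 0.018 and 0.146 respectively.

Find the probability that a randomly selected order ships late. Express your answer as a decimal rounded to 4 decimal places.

P(L|A) = 0.52·0.214 + 0.48·0.129 = 0.11128 + 0.06192 = 0.1732
P(L|B) = 0.39·0.028 + 0.61·0.189 = 0.01092 + 0.11529 = 0.12621
P(L|C) = 0.04·0.018 + 0.96·0.146 = 0.00072 + 0.14016 = 0.14088
By total probability over the outer partition,
P(L) = 0.33·0.1732 + 0.44·0.12621 + 0.23·0.14088
      = 0.057156 + 0.0555324 + 0.0324024 = 0.1450908

0.1451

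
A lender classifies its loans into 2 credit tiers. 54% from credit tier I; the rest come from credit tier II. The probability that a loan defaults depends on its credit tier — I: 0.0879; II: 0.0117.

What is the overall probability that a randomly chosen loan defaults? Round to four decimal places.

P(II) = 1 − (0.54) = 0.46.
P(D) = P(D|I)·P(I) + P(D|II)·P(II)
      = 0.0879·0.54 + 0.0117·0.46
      = 0.047466 + 0.005382 = 0.052848

0.0528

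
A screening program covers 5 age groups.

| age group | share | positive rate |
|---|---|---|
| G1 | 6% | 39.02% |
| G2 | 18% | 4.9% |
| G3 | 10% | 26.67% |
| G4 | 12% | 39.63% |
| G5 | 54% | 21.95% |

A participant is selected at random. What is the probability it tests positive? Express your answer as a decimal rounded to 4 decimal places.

P(T) = P(T|G1)·P(G1) + P(T|G2)·P(G2) + P(T|G3)·P(G3) + P(T|G4)·P(G4) + P(T|G5)·P(G5)
      = 0.3902·0.06 + 0.049·0.18 + 0.2667·0.1 + 0.3963·0.12 + 0.2195·0.54
      = 0.023412 + 0.00882 + 0.02667 + 0.047556 + 0.11853 = 0.224988

0.2250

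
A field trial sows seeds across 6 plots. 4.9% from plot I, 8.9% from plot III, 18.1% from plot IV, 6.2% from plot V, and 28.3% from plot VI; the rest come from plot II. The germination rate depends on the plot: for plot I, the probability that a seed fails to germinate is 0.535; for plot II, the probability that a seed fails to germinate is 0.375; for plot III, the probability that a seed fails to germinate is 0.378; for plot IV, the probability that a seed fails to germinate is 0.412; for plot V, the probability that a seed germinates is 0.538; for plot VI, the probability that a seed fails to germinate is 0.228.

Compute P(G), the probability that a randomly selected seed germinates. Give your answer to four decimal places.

0.6464

P(II) = 1 − (0.049 + 0.089 + 0.181 + 0.062 + 0.283) = 0.336.
P(G|I) = 1 − 0.535 = 0.465.
P(G|II) = 1 − 0.375 = 0.625.
P(G|III) = 1 − 0.378 = 0.622.
P(G|IV) = 1 − 0.412 = 0.588.
P(G|VI) = 1 − 0.228 = 0.772.
P(G) = P(G|I)·P(I) + P(G|II)·P(II) + P(G|III)·P(III) + P(G|IV)·P(IV) + P(G|V)·P(V) + P(G|VI)·P(VI)
      = 0.465·0.049 + 0.625·0.336 + 0.622·0.089 + 0.588·0.181 + 0.538·0.062 + 0.772·0.283
      = 0.022785 + 0.21 + 0.055358 + 0.106428 + 0.033356 + 0.218476 = 0.646403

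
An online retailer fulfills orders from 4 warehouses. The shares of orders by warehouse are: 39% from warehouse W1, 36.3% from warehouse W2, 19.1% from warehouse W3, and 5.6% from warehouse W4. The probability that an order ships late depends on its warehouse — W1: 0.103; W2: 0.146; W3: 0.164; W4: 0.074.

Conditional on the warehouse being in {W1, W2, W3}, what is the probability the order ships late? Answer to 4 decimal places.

P(L|S) ≈ 0.1319

Let S = {W1, W2, W3}.
P(S) = 0.39 + 0.363 + 0.191 = 0.944.
P(L ∩ S) = 0.103·0.39 + 0.146·0.363 + 0.164·0.191 = 0.04017 + 0.052998 + 0.031324 = 0.124492.
P(L | S) = 0.124492 / 0.944 = 0.131877…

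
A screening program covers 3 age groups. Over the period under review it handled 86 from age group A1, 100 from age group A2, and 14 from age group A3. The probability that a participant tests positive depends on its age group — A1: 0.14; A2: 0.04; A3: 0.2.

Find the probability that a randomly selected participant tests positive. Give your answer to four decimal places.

0.0942

Total: 86 + 100 + 14 = 200.
P(A1) = 86/200 = 0.43. P(A2) = 100/200 = 0.5. P(A3) = 14/200 = 0.07.
P(T) = P(T|A1)·P(A1) + P(T|A2)·P(A2) + P(T|A3)·P(A3)
      = 0.14·0.43 + 0.04·0.5 + 0.2·0.07
      = 0.0602 + 0.02 + 0.014 = 0.0942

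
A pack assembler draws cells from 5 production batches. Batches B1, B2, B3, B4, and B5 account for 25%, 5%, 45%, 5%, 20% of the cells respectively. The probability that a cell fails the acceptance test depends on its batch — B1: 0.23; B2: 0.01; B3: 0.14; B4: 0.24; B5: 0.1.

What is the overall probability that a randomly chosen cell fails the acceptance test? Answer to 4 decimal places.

P(F) = P(F|B1)·P(B1) + P(F|B2)·P(B2) + P(F|B3)·P(B3) + P(F|B4)·P(B4) + P(F|B5)·P(B5)
      = 0.23·0.25 + 0.01·0.05 + 0.14·0.45 + 0.24·0.05 + 0.1·0.2
      = 0.0575 + 0.0005 + 0.063 + 0.012 + 0.02 = 0.153

P(F) ≈ 0.1530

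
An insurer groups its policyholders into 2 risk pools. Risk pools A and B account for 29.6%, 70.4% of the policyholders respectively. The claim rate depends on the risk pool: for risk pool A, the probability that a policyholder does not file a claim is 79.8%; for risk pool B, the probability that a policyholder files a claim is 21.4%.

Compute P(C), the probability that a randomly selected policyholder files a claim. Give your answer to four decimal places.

P(C|A) = 1 − 0.798 = 0.202.
Using total probability over the partition,
P(C) = P(C|A)·P(A) + P(C|B)·P(B)
      = 0.202·0.296 + 0.214·0.704
      = 0.059792 + 0.150656 = 0.210448

P(C) ≈ 0.2104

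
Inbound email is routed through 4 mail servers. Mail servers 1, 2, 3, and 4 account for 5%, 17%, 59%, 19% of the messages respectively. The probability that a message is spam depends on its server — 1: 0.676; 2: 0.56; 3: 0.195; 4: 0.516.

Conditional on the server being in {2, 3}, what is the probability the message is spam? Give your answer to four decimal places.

P(S|J) ≈ 0.2766

Let J = {2, 3}.
P(J) = 0.17 + 0.59 = 0.76.
P(S ∩ J) = 0.56·0.17 + 0.195·0.59 = 0.0952 + 0.11505 = 0.21025.
P(S | J) = 0.21025 / 0.76 = 0.276645…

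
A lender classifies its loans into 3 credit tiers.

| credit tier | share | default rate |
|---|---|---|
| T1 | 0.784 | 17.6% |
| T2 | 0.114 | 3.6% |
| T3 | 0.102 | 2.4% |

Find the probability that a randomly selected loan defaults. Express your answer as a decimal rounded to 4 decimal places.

Summing over the partition,
P(D) = P(D|T1)·P(T1) + P(D|T2)·P(T2) + P(D|T3)·P(T3)
      = 0.176·0.784 + 0.036·0.114 + 0.024·0.102
      = 0.137984 + 0.004104 + 0.002448 = 0.144536

0.1445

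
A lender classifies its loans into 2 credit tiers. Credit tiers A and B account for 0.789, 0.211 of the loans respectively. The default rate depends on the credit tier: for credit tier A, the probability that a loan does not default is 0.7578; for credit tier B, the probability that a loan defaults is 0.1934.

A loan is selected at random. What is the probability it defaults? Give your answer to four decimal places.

P(D|A) = 1 − 0.7578 = 0.2422.
Summing over the partition,
P(D) = P(D|A)·P(A) + P(D|B)·P(B)
      = 0.2422·0.789 + 0.1934·0.211
      = 0.1910958 + 0.0408074 = 0.2319032

0.2319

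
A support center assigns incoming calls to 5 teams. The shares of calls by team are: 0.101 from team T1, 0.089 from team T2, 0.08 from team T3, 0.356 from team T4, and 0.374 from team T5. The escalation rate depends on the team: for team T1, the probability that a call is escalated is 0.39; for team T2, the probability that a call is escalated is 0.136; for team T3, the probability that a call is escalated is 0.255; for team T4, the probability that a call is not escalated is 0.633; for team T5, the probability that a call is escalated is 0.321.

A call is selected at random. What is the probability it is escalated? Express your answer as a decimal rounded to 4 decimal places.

P(E) ≈ 0.3226

P(E|T4) = 1 − 0.633 = 0.367.
Using total probability over the partition,
P(E) = P(E|T1)·P(T1) + P(E|T2)·P(T2) + P(E|T3)·P(T3) + P(E|T4)·P(T4) + P(E|T5)·P(T5)
      = 0.39·0.101 + 0.136·0.089 + 0.255·0.08 + 0.367·0.356 + 0.321·0.374
      = 0.03939 + 0.012104 + 0.0204 + 0.130652 + 0.120054 = 0.3226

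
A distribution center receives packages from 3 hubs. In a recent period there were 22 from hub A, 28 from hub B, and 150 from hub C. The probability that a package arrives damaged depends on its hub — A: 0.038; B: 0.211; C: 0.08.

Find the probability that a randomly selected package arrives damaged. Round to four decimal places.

0.0937

Total: 22 + 28 + 150 = 200.
P(A) = 22/200 = 0.11. P(B) = 28/200 = 0.14. P(C) = 150/200 = 0.75.
Using total probability over the partition,
P(D) = P(D|A)·P(A) + P(D|B)·P(B) + P(D|C)·P(C)
      = 0.038·0.11 + 0.211·0.14 + 0.08·0.75
      = 0.00418 + 0.02954 + 0.06 = 0.09372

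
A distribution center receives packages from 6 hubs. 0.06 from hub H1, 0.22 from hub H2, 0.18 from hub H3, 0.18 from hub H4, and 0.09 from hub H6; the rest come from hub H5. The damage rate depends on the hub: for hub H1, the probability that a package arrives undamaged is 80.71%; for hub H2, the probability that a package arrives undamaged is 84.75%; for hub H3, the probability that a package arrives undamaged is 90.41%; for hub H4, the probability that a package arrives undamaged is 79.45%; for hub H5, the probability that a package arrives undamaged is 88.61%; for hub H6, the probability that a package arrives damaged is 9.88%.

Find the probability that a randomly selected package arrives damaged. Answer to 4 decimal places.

P(D) ≈ 0.1390

P(H5) = 1 − (0.06 + 0.22 + 0.18 + 0.18 + 0.09) = 0.27.
P(D|H1) = 1 − 0.8071 = 0.1929.
P(D|H2) = 1 − 0.8475 = 0.1525.
P(D|H3) = 1 − 0.9041 = 0.0959.
P(D|H4) = 1 − 0.7945 = 0.2055.
P(D|H5) = 1 − 0.8861 = 0.1139.
P(D) = P(D|H1)·P(H1) + P(D|H2)·P(H2) + P(D|H3)·P(H3) + P(D|H4)·P(H4) + P(D|H5)·P(H5) + P(D|H6)·P(H6)
      = 0.1929·0.06 + 0.1525·0.22 + 0.0959·0.18 + 0.2055·0.18 + 0.1139·0.27 + 0.0988·0.09
      = 0.011574 + 0.03355 + 0.017262 + 0.03699 + 0.030753 + 0.008892 = 0.139021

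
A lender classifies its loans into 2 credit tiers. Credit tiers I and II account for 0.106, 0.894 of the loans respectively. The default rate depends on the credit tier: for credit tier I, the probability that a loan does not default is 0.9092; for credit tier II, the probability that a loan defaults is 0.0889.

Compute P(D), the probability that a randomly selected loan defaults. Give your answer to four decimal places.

P(D) ≈ 0.0891

P(D|I) = 1 − 0.9092 = 0.0908.
P(D) = P(D|I)·P(I) + P(D|II)·P(II)
      = 0.0908·0.106 + 0.0889·0.894
      = 0.0096248 + 0.0794766 = 0.0891014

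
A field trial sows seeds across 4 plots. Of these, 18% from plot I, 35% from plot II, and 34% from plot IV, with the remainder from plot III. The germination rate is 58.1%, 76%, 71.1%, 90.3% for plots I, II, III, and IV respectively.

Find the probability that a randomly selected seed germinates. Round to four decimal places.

P(III) = 1 − (0.18 + 0.35 + 0.34) = 0.13.
Summing over the partition,
P(G) = P(G|I)·P(I) + P(G|II)·P(II) + P(G|III)·P(III) + P(G|IV)·P(IV)
      = 0.581·0.18 + 0.76·0.35 + 0.711·0.13 + 0.903·0.34
      = 0.10458 + 0.266 + 0.09243 + 0.30702 = 0.77003

0.7700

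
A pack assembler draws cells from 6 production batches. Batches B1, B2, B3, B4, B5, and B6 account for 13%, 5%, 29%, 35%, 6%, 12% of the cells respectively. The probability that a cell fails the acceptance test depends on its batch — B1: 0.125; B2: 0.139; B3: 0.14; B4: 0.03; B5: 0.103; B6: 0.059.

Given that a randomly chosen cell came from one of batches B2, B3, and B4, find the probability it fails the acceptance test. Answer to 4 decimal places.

0.0841

Let S = {B2, B3, B4}.
P(S) = 0.05 + 0.29 + 0.35 = 0.69.
P(F ∩ S) = 0.139·0.05 + 0.14·0.29 + 0.03·0.35 = 0.00695 + 0.0406 + 0.0105 = 0.05805.
P(F | S) = 0.05805 / 0.69 = 0.084130…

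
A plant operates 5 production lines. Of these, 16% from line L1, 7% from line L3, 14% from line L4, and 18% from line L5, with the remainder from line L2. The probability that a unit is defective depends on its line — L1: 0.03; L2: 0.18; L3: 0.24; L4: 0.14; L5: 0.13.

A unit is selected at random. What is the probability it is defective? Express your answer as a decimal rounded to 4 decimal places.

P(D) ≈ 0.1456

P(L2) = 1 − (0.16 + 0.07 + 0.14 + 0.18) = 0.45.
By the law of total probability,
P(D) = P(D|L1)·P(L1) + P(D|L2)·P(L2) + P(D|L3)·P(L3) + P(D|L4)·P(L4) + P(D|L5)·P(L5)
      = 0.03·0.16 + 0.18·0.45 + 0.24·0.07 + 0.14·0.14 + 0.13·0.18
      = 0.0048 + 0.081 + 0.0168 + 0.0196 + 0.0234 = 0.1456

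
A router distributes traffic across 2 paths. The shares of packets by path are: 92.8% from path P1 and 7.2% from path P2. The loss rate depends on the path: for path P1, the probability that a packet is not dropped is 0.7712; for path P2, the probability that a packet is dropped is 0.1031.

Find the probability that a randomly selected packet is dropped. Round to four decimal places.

P(L|P1) = 1 − 0.7712 = 0.2288.
P(L) = P(L|P1)·P(P1) + P(L|P2)·P(P2)
      = 0.2288·0.928 + 0.1031·0.072
      = 0.2123264 + 0.0074232 = 0.2197496

0.2197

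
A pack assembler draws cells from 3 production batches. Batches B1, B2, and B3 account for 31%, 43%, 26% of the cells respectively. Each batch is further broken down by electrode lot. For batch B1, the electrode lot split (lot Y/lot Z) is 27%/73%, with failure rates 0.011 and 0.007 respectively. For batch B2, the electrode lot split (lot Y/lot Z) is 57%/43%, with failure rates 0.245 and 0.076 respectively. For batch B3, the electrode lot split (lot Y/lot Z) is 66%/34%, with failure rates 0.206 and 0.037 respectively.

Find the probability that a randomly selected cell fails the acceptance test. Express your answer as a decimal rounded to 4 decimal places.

P(F|B1) = 0.27·0.011 + 0.73·0.007 = 0.00297 + 0.00511 = 0.00808
P(F|B2) = 0.57·0.245 + 0.43·0.076 = 0.13965 + 0.03268 = 0.17233
P(F|B3) = 0.66·0.206 + 0.34·0.037 = 0.13596 + 0.01258 = 0.14854
Then overall,
P(F) = 0.31·0.00808 + 0.43·0.17233 + 0.26·0.14854
      = 0.0025048 + 0.0741019 + 0.0386204 = 0.1152271

P(F) ≈ 0.1152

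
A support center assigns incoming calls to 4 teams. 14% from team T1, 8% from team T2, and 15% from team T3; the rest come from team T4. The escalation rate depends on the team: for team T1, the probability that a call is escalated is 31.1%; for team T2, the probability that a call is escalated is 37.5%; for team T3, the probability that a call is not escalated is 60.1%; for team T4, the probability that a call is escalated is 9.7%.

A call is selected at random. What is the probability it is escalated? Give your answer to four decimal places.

P(E) ≈ 0.1945

P(T4) = 1 − (0.14 + 0.08 + 0.15) = 0.63.
P(E|T3) = 1 − 0.601 = 0.399.
Summing over the partition,
P(E) = P(E|T1)·P(T1) + P(E|T2)·P(T2) + P(E|T3)·P(T3) + P(E|T4)·P(T4)
      = 0.311·0.14 + 0.375·0.08 + 0.399·0.15 + 0.097·0.63
      = 0.04354 + 0.03 + 0.05985 + 0.06111 = 0.1945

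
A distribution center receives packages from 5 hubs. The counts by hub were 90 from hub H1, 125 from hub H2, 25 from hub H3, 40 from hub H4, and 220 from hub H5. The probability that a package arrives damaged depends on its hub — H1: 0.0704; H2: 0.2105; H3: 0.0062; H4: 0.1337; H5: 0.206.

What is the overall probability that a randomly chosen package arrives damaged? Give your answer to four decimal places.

P(D) ≈ 0.1669

Total: 90 + 125 + 25 + 40 + 220 = 500.
P(H1) = 90/500 = 0.18. P(H2) = 125/500 = 0.25. P(H3) = 25/500 = 0.05. P(H4) = 40/500 = 0.08. P(H5) = 220/500 = 0.44.
P(D) = P(D|H1)·P(H1) + P(D|H2)·P(H2) + P(D|H3)·P(H3) + P(D|H4)·P(H4) + P(D|H5)·P(H5)
      = 0.0704·0.18 + 0.2105·0.25 + 0.0062·0.05 + 0.1337·0.08 + 0.206·0.44
      = 0.012672 + 0.052625 + 0.00031 + 0.010696 + 0.09064 = 0.166943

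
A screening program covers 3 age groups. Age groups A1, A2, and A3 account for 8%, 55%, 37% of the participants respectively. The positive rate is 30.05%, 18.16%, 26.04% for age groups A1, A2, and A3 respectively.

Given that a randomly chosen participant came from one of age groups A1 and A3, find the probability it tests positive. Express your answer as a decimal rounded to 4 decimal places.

P(T|S) ≈ 0.2675

Let S = {A1, A3}.
P(S) = 0.08 + 0.37 = 0.45.
P(T ∩ S) = 0.3005·0.08 + 0.2604·0.37 = 0.02404 + 0.096348 = 0.120388.
P(T | S) = 0.120388 / 0.45 = 0.267529…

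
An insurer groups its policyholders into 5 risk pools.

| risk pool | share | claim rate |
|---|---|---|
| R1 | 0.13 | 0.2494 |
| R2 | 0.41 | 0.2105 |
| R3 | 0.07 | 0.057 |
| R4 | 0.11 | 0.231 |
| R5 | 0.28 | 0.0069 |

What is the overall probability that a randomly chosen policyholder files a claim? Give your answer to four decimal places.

P(C) = P(C|R1)·P(R1) + P(C|R2)·P(R2) + P(C|R3)·P(R3) + P(C|R4)·P(R4) + P(C|R5)·P(R5)
      = 0.2494·0.13 + 0.2105·0.41 + 0.057·0.07 + 0.231·0.11 + 0.0069·0.28
      = 0.032422 + 0.086305 + 0.00399 + 0.02541 + 0.001932 = 0.150059

P(C) ≈ 0.1501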